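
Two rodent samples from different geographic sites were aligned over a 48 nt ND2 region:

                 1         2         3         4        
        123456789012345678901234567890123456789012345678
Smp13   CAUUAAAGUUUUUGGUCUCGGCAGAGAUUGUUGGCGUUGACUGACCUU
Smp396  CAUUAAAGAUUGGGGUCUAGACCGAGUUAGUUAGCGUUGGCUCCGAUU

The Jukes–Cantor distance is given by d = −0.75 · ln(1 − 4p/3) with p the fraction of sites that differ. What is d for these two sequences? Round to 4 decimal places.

The sequences differ at positions 9 (U/A), 12 (U/G), 13 (U/G), 19 (C/A), 21 (G/A), 23 (A/C), 27 (A/U), 29 (U/A), 33 (G/A), 40 (A/G), 43 (G/C), 44 (A/C), 45 (C/G), 46 (C/A).
p = 14/48 = 0.291667.
d = −0.75 · ln(1 − (4/3)·0.291667) = −0.75 · ln(0.611111) = −0.75 · (-0.492477) = 0.3694.

0.3694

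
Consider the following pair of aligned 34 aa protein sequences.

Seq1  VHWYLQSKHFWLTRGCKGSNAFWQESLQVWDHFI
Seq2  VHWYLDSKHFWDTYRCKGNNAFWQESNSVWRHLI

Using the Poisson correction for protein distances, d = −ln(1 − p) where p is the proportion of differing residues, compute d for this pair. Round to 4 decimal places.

0.3075

The sequences differ at positions 6 (Q/D), 12 (L/D), 14 (R/Y), 15 (G/R), 19 (S/N), 27 (L/N), 28 (Q/S), 31 (D/R), 33 (F/L).
p = 9/34 = 0.264706.
d = −ln(1 − 0.264706) = −ln(0.735294) = 0.3075.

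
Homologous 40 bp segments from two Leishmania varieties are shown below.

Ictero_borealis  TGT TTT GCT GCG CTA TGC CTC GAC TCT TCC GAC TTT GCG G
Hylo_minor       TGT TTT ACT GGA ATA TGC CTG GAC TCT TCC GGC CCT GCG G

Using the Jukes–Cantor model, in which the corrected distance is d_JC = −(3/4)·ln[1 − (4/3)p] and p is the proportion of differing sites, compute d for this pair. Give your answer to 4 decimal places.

0.2326

Mismatches occur at site 7 (G→A), site 11 (C→G), site 12 (G→A), site 13 (C→A), site 21 (C→G), site 32 (A→G), site 34 (T→C), site 35 (T→C).
p = 8/40 = 0.200000.
d = −0.75 · ln(1 − (4/3)·0.200000) = −0.75 · ln(0.733333) = −0.75 · (-0.310155) = 0.2326.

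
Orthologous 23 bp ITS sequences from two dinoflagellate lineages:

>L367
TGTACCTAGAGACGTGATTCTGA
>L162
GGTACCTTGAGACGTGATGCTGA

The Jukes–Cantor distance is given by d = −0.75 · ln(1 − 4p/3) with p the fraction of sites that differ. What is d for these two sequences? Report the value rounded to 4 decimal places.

0.1433

Mismatches occur at site 1 (T→G), site 8 (A→T), site 19 (T→G).
p = 3/23 = 0.130435.
d = −0.75 · ln(1 − (4/3)·0.130435) = −0.75 · ln(0.826087) = −0.75 · (-0.191055) = 0.1433.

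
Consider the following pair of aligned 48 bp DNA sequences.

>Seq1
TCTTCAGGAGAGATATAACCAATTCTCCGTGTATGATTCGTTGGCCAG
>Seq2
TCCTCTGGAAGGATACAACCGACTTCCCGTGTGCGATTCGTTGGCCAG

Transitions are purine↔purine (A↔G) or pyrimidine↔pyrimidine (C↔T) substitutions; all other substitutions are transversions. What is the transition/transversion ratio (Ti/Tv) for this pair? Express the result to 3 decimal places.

10.000

Differing sites — 3:T/C (Ti); 6:A/T (Tv); 10:G/A (Ti); 11:A/G (Ti); 16:T/C (Ti); 21:A/G (Ti); 23:T/C (Ti); 25:C/T (Ti); 26:T/C (Ti); 33:A/G (Ti); 34:T/C (Ti).
Of the 11 differences, 10 transitions and 1 transversion, so Ti/Tv = 10/1 = 10.000.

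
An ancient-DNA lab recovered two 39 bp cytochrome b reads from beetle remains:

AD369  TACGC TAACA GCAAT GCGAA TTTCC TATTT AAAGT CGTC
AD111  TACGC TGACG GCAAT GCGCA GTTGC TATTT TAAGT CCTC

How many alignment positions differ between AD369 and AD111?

Differing sites — 7:A/G; 10:A/G; 19:A/C; 21:T/G; 24:C/G; 31:A/T; 37:G/C.
That gives 7 mismatches out of 39 aligned sites, so the Hamming distance is 7.

7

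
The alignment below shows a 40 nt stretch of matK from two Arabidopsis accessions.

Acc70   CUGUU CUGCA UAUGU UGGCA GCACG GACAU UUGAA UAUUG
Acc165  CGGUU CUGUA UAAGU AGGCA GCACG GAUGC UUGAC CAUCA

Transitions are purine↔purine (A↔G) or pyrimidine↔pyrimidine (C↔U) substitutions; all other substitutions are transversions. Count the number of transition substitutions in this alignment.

Mismatches occur at site 2 (U→G, transversion), site 9 (C→U, transition), site 13 (U→A, transversion), site 16 (U→A, transversion), site 28 (C→U, transition), site 29 (A→G, transition), site 30 (U→C, transition), site 35 (A→C, transversion), site 36 (U→C, transition), site 39 (U→C, transition), site 40 (G→A, transition).
Of the 11 differences, 7 transitions and 4 transversions, so the answer is 7.

7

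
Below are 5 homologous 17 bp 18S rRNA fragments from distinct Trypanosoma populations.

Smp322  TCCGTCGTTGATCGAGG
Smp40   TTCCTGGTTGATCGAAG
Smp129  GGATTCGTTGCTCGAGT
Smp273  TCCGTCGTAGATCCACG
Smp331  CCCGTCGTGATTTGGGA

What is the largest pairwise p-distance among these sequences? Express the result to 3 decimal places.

0.647

Pairwise Hamming distances:
  Smp322 vs Smp40: 4
  Smp322 vs Smp129: 6
  Smp322 vs Smp273: 3
  Smp322 vs Smp331: 7
  Smp40 vs Smp129: 8
  Smp40 vs Smp273: 6
  Smp40 vs Smp331: 11
  Smp129 vs Smp273: 9
  Smp129 vs Smp331: 10
  Smp273 vs Smp331: 9
The largest is 11 mismatches, between Smp40 and Smp331; p = 11/17 = 0.647.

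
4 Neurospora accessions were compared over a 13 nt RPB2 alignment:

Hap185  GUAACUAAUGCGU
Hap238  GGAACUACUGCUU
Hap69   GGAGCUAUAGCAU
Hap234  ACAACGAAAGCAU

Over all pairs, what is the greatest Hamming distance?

Pairwise Hamming distances:
  Hap185 vs Hap238: 3
  Hap185 vs Hap69: 5
  Hap185 vs Hap234: 5
  Hap238 vs Hap69: 4
  Hap238 vs Hap234: 6
  Hap69 vs Hap234: 5
The largest is 6, between Hap238 and Hap234.

6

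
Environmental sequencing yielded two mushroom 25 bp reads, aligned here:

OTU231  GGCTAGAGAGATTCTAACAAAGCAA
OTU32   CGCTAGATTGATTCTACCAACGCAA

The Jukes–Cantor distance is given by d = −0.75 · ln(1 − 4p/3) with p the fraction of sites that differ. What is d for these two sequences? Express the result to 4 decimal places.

0.2326

The sequences differ at positions 1 (G/C), 8 (G/T), 9 (A/T), 17 (A/C), 21 (A/C).
p = 5/25 = 0.200000.
d = −0.75 · ln(1 − (4/3)·0.200000) = −0.75 · ln(0.733333) = −0.75 · (-0.310155) = 0.2326.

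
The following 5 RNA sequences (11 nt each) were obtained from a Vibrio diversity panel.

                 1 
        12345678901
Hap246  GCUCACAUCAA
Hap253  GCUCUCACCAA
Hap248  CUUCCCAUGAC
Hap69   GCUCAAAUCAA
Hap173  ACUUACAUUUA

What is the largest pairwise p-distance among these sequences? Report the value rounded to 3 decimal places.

0.636

Pairwise Hamming distances:
  Hap246 vs Hap253: 2
  Hap246 vs Hap248: 5
  Hap246 vs Hap69: 1
  Hap246 vs Hap173: 4
  Hap253 vs Hap248: 6
  Hap253 vs Hap69: 3
  Hap253 vs Hap173: 6
  Hap248 vs Hap69: 6
  Hap248 vs Hap173: 7
  Hap69 vs Hap173: 5
The largest is 7 mismatches, between Hap248 and Hap173; p = 7/11 = 0.636.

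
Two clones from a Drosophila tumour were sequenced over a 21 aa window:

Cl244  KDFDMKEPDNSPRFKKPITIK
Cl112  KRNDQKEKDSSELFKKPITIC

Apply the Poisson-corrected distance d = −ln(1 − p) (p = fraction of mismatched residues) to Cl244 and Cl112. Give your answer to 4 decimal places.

0.4796

Mismatches occur at site 2 (D→R), site 3 (F→N), site 5 (M→Q), site 8 (P→K), site 10 (N→S), site 12 (P→E), site 13 (R→L), site 21 (K→C).
p = 8/21 = 0.380952.
d = −ln(1 − 0.380952) = −ln(0.619048) = 0.4796.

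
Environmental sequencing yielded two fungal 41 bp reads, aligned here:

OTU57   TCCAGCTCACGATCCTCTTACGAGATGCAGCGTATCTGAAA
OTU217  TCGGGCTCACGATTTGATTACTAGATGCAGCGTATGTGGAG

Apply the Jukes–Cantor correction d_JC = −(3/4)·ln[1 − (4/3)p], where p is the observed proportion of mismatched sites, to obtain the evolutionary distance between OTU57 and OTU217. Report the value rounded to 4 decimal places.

0.2950

The sequences differ at positions 3 (C/G), 4 (A/G), 14 (C/T), 15 (C/T), 16 (T/G), 17 (C/A), 22 (G/T), 36 (C/G), 39 (A/G), 41 (A/G).
p = 10/41 = 0.243902.
d = −0.75 · ln(1 − (4/3)·0.243902) = −0.75 · ln(0.674797) = −0.75 · (-0.393343) = 0.2950.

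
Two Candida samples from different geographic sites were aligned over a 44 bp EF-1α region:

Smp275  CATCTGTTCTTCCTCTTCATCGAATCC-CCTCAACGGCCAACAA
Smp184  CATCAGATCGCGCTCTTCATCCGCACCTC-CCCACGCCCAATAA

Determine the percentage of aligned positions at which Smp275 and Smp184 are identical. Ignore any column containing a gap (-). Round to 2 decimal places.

69.05%

Excluding the 2 gap columns leaves 42 comparable sites.
Differing sites — 5:T/A; 7:T/A; 10:T/G; 11:T/C; 12:C/G; 22:G/C; 23:A/G; 24:A/C; 25:T/A; 31:T/C; 33:A/C; 37:G/C; 42:C/T.
29 of the 42 comparable sites match, so the percent identity is 29/42 × 100 = 69.05%.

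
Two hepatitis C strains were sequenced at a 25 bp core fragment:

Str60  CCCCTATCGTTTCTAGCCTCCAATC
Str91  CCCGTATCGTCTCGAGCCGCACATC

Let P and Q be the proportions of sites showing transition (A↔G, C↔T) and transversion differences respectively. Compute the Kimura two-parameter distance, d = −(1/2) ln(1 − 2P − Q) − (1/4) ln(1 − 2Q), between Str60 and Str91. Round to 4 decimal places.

0.2920

Mismatches occur at site 4 (C/G, transversion), site 11 (T/C, transition), site 14 (T/G, transversion), site 19 (T/G, transversion), site 21 (C/A, transversion), site 22 (A/C, transversion).
Of the 6 differences, 1 transition and 5 transversions over 25 sites: P = 1/25 = 0.040000, Q = 5/25 = 0.200000.
d = −0.5·ln(0.720000) − 0.25·ln(0.600000) = −0.5·(-0.328504) − 0.25·(-0.510826) = 0.2920.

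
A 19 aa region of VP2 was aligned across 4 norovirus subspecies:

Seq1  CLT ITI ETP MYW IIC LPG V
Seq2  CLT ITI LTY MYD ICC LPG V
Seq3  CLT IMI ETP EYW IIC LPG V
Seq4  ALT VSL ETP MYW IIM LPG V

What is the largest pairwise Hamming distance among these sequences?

9

Pairwise Hamming distances:
  Seq1 vs Seq2: 4
  Seq1 vs Seq3: 2
  Seq1 vs Seq4: 5
  Seq2 vs Seq3: 6
  Seq2 vs Seq4: 9
  Seq3 vs Seq4: 6
The largest is 9, between Seq2 and Seq4.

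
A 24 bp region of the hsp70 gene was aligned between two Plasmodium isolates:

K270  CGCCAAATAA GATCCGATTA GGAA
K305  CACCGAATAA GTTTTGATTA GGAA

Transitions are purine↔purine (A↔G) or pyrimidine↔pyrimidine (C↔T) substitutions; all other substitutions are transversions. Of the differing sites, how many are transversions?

Differing sites — 2:G/A (Ti); 5:A/G (Ti); 12:A/T (Tv); 14:C/T (Ti); 15:C/T (Ti).
Of the 5 differences, 4 transitions and 1 transversion, so the answer is 1.

1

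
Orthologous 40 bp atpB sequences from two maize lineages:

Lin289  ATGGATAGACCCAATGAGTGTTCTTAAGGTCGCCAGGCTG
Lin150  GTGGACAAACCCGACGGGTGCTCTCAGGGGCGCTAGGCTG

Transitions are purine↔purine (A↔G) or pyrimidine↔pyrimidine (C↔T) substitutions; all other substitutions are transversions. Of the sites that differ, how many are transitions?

10

Mismatches occur at site 1 (A/G, transition), site 6 (T/C, transition), site 8 (G/A, transition), site 13 (A/G, transition), site 15 (T/C, transition), site 17 (A/G, transition), site 21 (T/C, transition), site 25 (T/C, transition), site 27 (A/G, transition), site 30 (T/G, transversion), site 34 (C/T, transition).
Of the 11 differences, 10 transitions and 1 transversion, so the answer is 10.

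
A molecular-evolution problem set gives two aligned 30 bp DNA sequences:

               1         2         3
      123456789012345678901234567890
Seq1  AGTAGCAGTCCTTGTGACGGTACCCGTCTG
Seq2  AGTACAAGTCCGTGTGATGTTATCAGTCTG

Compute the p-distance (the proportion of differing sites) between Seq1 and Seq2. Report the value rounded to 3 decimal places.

The sequences differ at positions 5 (G/C), 6 (C/A), 12 (T/G), 18 (C/T), 20 (G/T), 23 (C/T), 25 (C/A).
There are 7 differences over 30 sites, so p = 7/30 = 0.233.

0.233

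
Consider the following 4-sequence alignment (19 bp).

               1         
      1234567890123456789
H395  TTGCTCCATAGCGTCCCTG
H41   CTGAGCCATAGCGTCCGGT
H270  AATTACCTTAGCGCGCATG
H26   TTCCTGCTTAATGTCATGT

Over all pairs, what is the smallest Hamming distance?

Pairwise Hamming distances:
  H395 vs H41: 6
  H395 vs H270: 9
  H395 vs H26: 9
  H41 vs H270: 11
  H41 vs H26: 10
  H270 vs H26: 14
The smallest is 6, between H395 and H41.

6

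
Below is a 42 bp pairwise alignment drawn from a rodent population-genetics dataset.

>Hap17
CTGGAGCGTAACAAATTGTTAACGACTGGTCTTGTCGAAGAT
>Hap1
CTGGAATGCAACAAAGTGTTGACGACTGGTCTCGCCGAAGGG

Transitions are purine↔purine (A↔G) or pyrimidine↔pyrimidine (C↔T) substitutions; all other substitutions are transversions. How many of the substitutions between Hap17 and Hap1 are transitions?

7

Differing sites — 6:G/A (Ti); 7:C/T (Ti); 9:T/C (Ti); 16:T/G (Tv); 21:A/G (Ti); 33:T/C (Ti); 35:T/C (Ti); 41:A/G (Ti); 42:T/G (Tv).
Of the 9 differences, 7 transitions and 2 transversions, so the answer is 7.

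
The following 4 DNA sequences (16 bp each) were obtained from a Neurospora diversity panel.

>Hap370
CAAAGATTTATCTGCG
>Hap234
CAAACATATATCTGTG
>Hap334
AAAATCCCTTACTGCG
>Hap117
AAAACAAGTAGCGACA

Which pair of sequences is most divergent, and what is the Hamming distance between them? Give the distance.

Pairwise Hamming distances:
  Hap370 vs Hap234: 3
  Hap370 vs Hap334: 7
  Hap370 vs Hap117: 8
  Hap234 vs Hap334: 8
  Hap234 vs Hap117: 8
  Hap334 vs Hap117: 9
The largest is 9, between Hap334 and Hap117.

9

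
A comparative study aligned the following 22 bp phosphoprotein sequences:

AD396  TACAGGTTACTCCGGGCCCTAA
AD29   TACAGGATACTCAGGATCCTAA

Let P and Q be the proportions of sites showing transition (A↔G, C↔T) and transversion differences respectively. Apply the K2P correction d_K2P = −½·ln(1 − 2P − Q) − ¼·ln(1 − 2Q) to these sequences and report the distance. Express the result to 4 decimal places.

0.2094

Differing sites — 7:T/A (Tv); 13:C/A (Tv); 16:G/A (Ti); 17:C/T (Ti).
Of the 4 differences, 2 transitions and 2 transversions over 22 sites: P = 2/22 = 0.090909, Q = 2/22 = 0.090909.
d = −0.5·ln(0.727273) − 0.25·ln(0.818182) = −0.5·(-0.318453) − 0.25·(-0.200670) = 0.2094.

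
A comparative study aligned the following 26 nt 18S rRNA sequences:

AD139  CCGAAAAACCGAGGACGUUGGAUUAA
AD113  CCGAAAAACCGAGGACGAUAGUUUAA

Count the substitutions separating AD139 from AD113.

Mismatches occur at site 18 (U/A), site 20 (G/A), site 22 (A/U).
That gives 3 mismatches out of 26 aligned sites, so the Hamming distance is 3.

3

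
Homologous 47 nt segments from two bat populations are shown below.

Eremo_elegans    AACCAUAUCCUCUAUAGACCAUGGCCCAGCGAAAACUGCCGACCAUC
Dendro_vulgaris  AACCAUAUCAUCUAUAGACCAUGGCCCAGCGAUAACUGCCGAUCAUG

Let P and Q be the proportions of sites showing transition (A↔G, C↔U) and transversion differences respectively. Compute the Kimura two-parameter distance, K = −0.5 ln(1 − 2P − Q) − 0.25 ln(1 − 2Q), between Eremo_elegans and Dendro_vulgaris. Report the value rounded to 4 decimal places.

0.0904

Mismatches occur at site 10 (C→A, transversion), site 33 (A→U, transversion), site 43 (C→U, transition), site 47 (C→G, transversion).
Of the 4 differences, 1 transition and 3 transversions over 47 sites: P = 1/47 = 0.021277, Q = 3/47 = 0.063830.
d = −0.5·ln(0.893616) − 0.25·ln(0.872340) = −0.5·(-0.112479) − 0.25·(-0.136576) = 0.0904.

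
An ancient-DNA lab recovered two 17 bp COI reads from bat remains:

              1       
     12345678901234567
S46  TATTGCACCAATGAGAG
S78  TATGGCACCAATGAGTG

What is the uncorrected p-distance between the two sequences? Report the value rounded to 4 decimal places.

The sequences differ at positions 4 (T/G), 16 (A/T).
There are 2 differences over 17 sites, so p = 2/17 = 0.1176.

0.1176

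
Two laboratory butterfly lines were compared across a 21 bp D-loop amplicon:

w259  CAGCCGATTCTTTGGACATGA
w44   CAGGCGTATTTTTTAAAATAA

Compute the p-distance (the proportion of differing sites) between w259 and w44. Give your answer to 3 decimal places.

0.381

Differing sites — 4:C/G; 7:A/T; 8:T/A; 10:C/T; 14:G/T; 15:G/A; 17:C/A; 20:G/A.
There are 8 differences over 21 sites, so p = 8/21 = 0.381.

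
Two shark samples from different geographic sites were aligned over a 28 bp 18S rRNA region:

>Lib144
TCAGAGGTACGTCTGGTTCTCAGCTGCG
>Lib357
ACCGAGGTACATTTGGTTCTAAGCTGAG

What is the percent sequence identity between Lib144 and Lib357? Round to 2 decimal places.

78.57%

The sequences differ at positions 1 (T/A), 3 (A/C), 11 (G/A), 13 (C/T), 21 (C/A), 27 (C/A).
22 of the 28 sites match, so the percent identity is 22/28 × 100 = 78.57%.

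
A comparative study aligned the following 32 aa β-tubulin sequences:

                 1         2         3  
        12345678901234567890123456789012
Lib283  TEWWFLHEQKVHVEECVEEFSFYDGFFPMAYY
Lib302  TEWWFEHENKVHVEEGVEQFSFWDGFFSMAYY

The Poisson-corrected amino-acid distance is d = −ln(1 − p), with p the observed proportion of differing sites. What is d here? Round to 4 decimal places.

0.2076

The sequences differ at positions 6 (L/E), 9 (Q/N), 16 (C/G), 19 (E/Q), 23 (Y/W), 28 (P/S).
p = 6/32 = 0.187500.
d = −ln(1 − 0.187500) = −ln(0.812500) = 0.2076.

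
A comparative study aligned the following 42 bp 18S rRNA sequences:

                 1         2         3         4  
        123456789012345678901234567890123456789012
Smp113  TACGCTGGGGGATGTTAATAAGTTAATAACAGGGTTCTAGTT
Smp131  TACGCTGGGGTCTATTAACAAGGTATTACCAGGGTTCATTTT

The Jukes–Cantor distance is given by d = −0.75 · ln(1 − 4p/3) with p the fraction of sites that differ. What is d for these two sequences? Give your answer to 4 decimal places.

0.2865

Mismatches occur at site 11 (G→T), site 12 (A→C), site 14 (G→A), site 19 (T→C), site 23 (T→G), site 26 (A→T), site 29 (A→C), site 38 (T→A), site 39 (A→T), site 40 (G→T).
p = 10/42 = 0.238095.
d = −0.75 · ln(1 − (4/3)·0.238095) = −0.75 · ln(0.682540) = −0.75 · (-0.381934) = 0.2865.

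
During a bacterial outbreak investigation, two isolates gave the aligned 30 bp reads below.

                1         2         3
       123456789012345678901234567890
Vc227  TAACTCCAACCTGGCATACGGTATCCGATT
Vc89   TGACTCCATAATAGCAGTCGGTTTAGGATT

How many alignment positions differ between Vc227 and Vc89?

Mismatches occur at site 2 (A/G), site 9 (A/T), site 10 (C/A), site 11 (C/A), site 13 (G/A), site 17 (T/G), site 18 (A/T), site 23 (A/T), site 25 (C/A), site 26 (C/G).
That gives 10 mismatches out of 30 aligned sites, so the Hamming distance is 10.

10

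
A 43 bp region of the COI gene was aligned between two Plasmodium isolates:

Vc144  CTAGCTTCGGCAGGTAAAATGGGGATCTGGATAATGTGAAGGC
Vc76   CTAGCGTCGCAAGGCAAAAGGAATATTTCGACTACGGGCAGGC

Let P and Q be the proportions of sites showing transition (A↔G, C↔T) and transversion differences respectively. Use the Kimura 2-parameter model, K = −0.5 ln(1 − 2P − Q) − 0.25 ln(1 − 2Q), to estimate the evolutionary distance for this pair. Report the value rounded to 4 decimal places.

Mismatches occur at site 6 (T/G, transversion), site 10 (G/C, transversion), site 11 (C/A, transversion), site 15 (T/C, transition), site 20 (T/G, transversion), site 22 (G/A, transition), site 23 (G/A, transition), site 24 (G/T, transversion), site 27 (C/T, transition), site 29 (G/C, transversion), site 32 (T/C, transition), site 33 (A/T, transversion), site 35 (T/C, transition), site 37 (T/G, transversion), site 39 (A/C, transversion).
Of the 15 differences, 6 transitions and 9 transversions over 43 sites: P = 6/43 = 0.139535, Q = 9/43 = 0.209302.
d = −0.5·ln(0.511628) − 0.25·ln(0.581396) = −0.5·(-0.670157) − 0.25·(-0.542323) = 0.4707.

0.4707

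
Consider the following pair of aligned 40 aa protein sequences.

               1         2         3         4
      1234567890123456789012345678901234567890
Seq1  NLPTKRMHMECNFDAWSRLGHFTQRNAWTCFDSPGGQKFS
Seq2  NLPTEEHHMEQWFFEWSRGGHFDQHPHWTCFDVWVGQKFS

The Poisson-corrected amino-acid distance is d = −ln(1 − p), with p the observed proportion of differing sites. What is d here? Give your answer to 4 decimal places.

Mismatches occur at site 5 (K→E), site 6 (R→E), site 7 (M→H), site 11 (C→Q), site 12 (N→W), site 14 (D→F), site 15 (A→E), site 19 (L→G), site 23 (T→D), site 25 (R→H), site 26 (N→P), site 27 (A→H), site 33 (S→V), site 34 (P→W), site 35 (G→V).
p = 15/40 = 0.375000.
d = −ln(1 − 0.375000) = −ln(0.625000) = 0.4700.

0.4700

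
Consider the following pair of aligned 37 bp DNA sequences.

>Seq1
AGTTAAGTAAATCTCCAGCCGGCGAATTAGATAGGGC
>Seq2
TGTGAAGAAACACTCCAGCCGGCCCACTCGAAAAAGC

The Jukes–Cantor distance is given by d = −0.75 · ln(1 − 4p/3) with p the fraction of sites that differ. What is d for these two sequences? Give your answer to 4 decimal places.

0.4248

The sequences differ at positions 1 (A/T), 4 (T/G), 8 (T/A), 11 (A/C), 12 (T/A), 24 (G/C), 25 (A/C), 27 (T/C), 29 (A/C), 32 (T/A), 34 (G/A), 35 (G/A).
p = 12/37 = 0.324324.
d = −0.75 · ln(1 − (4/3)·0.324324) = −0.75 · ln(0.567568) = −0.75 · (-0.566395) = 0.4248.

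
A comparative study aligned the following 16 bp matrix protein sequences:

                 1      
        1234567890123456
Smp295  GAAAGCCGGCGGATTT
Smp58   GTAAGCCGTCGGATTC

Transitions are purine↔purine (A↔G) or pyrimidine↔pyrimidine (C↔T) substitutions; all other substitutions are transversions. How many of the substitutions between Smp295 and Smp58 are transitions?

Mismatches occur at site 2 (A/T, transversion), site 9 (G/T, transversion), site 16 (T/C, transition).
Of the 3 differences, 1 transition and 2 transversions, so the answer is 1.

1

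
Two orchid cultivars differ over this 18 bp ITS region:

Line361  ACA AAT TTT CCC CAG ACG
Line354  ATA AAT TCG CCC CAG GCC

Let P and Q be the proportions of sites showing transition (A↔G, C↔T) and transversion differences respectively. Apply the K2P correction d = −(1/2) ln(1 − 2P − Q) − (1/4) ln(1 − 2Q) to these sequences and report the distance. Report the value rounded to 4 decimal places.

0.3567

The sequences differ at positions 2 (C/T, transition), 8 (T/C, transition), 9 (T/G, transversion), 16 (A/G, transition), 18 (G/C, transversion).
Of the 5 differences, 3 transitions and 2 transversions over 18 sites: P = 3/18 = 0.166667, Q = 2/18 = 0.111111.
d = −0.5·ln(0.555555) − 0.25·ln(0.777778) = −0.5·(-0.587788) − 0.25·(-0.251314) = 0.3567.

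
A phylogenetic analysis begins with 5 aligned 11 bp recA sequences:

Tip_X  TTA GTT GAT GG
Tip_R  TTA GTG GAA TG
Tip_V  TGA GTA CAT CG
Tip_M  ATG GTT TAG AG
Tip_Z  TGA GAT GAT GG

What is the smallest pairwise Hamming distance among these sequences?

2

Pairwise Hamming distances:
  Tip_X vs Tip_R: 3
  Tip_X vs Tip_V: 4
  Tip_X vs Tip_M: 5
  Tip_X vs Tip_Z: 2
  Tip_R vs Tip_V: 5
  Tip_R vs Tip_M: 6
  Tip_R vs Tip_Z: 5
  Tip_V vs Tip_M: 7
  Tip_V vs Tip_Z: 4
  Tip_M vs Tip_Z: 7
The smallest is 2, between Tip_X and Tip_Z.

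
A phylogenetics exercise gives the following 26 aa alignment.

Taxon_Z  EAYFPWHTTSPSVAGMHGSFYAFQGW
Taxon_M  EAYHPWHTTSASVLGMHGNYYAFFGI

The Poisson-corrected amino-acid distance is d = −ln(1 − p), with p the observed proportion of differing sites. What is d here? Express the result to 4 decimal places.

The sequences differ at positions 4 (F/H), 11 (P/A), 14 (A/L), 19 (S/N), 20 (F/Y), 24 (Q/F), 26 (W/I).
p = 7/26 = 0.269231.
d = −ln(1 − 0.269231) = −ln(0.730769) = 0.3137.

0.3137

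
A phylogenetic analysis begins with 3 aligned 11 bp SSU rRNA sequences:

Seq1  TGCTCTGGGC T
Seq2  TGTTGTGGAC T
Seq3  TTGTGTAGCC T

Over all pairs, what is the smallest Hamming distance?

Pairwise Hamming distances:
  Seq1 vs Seq2: 3
  Seq1 vs Seq3: 5
  Seq2 vs Seq3: 4
The smallest is 3, between Seq1 and Seq2.

3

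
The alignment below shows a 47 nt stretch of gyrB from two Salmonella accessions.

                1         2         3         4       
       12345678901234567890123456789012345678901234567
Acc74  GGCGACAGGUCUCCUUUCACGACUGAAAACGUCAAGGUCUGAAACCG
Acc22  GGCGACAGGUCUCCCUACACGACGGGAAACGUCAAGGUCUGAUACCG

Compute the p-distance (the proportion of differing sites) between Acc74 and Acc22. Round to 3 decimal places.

Differing sites — 15:U/C; 17:U/A; 24:U/G; 26:A/G; 43:A/U.
There are 5 differences over 47 sites, so p = 5/47 = 0.106.

0.106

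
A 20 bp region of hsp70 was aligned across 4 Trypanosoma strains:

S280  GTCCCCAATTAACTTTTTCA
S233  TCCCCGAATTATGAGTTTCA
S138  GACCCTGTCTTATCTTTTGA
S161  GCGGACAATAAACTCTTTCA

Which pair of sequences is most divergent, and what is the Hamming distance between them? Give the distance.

Pairwise Hamming distances:
  S280 vs S233: 7
  S280 vs S138: 9
  S280 vs S161: 6
  S233 vs S138: 12
  S233 vs S161: 10
  S138 vs S161: 14
The largest is 14, between S138 and S161.

14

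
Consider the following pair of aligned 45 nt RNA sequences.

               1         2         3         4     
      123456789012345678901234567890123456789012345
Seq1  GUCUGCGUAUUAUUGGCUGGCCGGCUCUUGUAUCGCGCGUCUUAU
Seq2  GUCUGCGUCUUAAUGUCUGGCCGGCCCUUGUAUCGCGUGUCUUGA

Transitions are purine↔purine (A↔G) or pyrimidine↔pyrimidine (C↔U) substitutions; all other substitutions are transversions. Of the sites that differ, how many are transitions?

3

Differing sites — 9:A/C (Tv); 13:U/A (Tv); 16:G/U (Tv); 26:U/C (Ti); 38:C/U (Ti); 44:A/G (Ti); 45:U/A (Tv).
Of the 7 differences, 3 transitions and 4 transversions, so the answer is 3.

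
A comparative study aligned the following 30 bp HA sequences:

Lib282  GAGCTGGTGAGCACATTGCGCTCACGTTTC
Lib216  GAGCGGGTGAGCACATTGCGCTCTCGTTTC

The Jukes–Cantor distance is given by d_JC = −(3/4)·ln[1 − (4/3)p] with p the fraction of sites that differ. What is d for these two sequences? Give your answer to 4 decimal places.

Mismatches occur at site 5 (T→G), site 24 (A→T).
p = 2/30 = 0.066667.
d = −0.75 · ln(1 − (4/3)·0.066667) = −0.75 · ln(0.911111) = −0.75 · (-0.093091) = 0.0698.

0.0698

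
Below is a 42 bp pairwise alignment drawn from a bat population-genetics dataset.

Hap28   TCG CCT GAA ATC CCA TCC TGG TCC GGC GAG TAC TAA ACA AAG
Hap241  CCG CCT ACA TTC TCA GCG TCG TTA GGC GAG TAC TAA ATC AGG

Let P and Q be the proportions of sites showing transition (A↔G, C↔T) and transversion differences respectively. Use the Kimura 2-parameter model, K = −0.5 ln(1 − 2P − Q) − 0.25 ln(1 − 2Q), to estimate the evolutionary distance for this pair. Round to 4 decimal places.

0.4025

The sequences differ at positions 1 (T/C, transition), 7 (G/A, transition), 8 (A/C, transversion), 10 (A/T, transversion), 13 (C/T, transition), 16 (T/G, transversion), 18 (C/G, transversion), 20 (G/C, transversion), 23 (C/T, transition), 24 (C/A, transversion), 38 (C/T, transition), 39 (A/C, transversion), 41 (A/G, transition).
Of the 13 differences, 6 transitions and 7 transversions over 42 sites: P = 6/42 = 0.142857, Q = 7/42 = 0.166667.
d = −0.5·ln(0.547619) − 0.25·ln(0.666666) = −0.5·(-0.602175) − 0.25·(-0.405466) = 0.4025.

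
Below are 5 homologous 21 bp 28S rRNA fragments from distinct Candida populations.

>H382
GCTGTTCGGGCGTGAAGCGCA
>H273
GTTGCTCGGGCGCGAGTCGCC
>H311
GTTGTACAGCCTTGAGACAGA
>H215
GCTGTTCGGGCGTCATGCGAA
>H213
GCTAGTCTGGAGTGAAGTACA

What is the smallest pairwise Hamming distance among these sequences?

Pairwise Hamming distances:
  H382 vs H273: 6
  H382 vs H311: 9
  H382 vs H215: 3
  H382 vs H213: 6
  H273 vs H311: 10
  H273 vs H215: 8
  H273 vs H213: 11
  H311 vs H215: 10
  H311 vs H213: 12
  H215 vs H213: 9
The smallest is 3, between H382 and H215.

3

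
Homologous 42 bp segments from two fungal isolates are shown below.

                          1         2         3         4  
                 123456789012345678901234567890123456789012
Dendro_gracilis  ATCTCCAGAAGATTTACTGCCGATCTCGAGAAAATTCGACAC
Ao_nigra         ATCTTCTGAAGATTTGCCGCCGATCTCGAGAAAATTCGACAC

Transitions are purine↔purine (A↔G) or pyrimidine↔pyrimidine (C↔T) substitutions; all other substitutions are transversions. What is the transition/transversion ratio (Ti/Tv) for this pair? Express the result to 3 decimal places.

Mismatches occur at site 5 (C/T, transition), site 7 (A/T, transversion), site 16 (A/G, transition), site 18 (T/C, transition).
Of the 4 differences, 3 transitions and 1 transversion, so Ti/Tv = 3/1 = 3.000.

3.000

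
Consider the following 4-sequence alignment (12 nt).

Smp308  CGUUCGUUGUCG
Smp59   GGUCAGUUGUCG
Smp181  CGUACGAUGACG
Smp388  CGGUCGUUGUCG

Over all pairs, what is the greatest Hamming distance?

Pairwise Hamming distances:
  Smp308 vs Smp59: 3
  Smp308 vs Smp181: 3
  Smp308 vs Smp388: 1
  Smp59 vs Smp181: 5
  Smp59 vs Smp388: 4
  Smp181 vs Smp388: 4
The largest is 5, between Smp59 and Smp181.

5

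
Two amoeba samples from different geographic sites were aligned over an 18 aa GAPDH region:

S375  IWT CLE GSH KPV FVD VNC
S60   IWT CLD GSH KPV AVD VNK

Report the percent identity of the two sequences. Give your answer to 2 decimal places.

The sequences differ at positions 6 (E/D), 13 (F/A), 18 (C/K).
15 of the 18 sites match, so the percent identity is 15/18 × 100 = 83.33%.

83.33%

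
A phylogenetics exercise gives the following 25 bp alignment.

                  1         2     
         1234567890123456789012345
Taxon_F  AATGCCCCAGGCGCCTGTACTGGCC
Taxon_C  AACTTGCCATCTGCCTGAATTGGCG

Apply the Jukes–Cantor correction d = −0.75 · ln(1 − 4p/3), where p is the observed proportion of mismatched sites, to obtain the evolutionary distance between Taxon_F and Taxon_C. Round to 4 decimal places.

0.5716

The sequences differ at positions 3 (T/C), 4 (G/T), 5 (C/T), 6 (C/G), 10 (G/T), 11 (G/C), 12 (C/T), 18 (T/A), 20 (C/T), 25 (C/G).
p = 10/25 = 0.400000.
d = −0.75 · ln(1 − (4/3)·0.400000) = −0.75 · ln(0.466667) = −0.75 · (-0.762139) = 0.5716.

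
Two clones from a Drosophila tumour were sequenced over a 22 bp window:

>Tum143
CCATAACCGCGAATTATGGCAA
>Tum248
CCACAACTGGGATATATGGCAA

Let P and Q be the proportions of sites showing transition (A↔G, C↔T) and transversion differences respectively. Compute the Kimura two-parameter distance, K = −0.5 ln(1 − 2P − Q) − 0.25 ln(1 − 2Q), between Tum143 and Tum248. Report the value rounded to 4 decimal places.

0.2711

The sequences differ at positions 4 (T/C, transition), 8 (C/T, transition), 10 (C/G, transversion), 13 (A/T, transversion), 14 (T/A, transversion).
Of the 5 differences, 2 transitions and 3 transversions over 22 sites: P = 2/22 = 0.090909, Q = 3/22 = 0.136364.
d = −0.5·ln(0.681818) − 0.25·ln(0.727272) = −0.5·(-0.382993) − 0.25·(-0.318455) = 0.2711.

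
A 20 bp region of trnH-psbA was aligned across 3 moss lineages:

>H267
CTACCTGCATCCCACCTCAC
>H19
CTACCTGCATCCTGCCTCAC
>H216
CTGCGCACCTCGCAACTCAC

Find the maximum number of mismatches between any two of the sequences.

Pairwise Hamming distances:
  H267 vs H19: 2
  H267 vs H216: 7
  H19 vs H216: 9
The largest is 9, between H19 and H216.

9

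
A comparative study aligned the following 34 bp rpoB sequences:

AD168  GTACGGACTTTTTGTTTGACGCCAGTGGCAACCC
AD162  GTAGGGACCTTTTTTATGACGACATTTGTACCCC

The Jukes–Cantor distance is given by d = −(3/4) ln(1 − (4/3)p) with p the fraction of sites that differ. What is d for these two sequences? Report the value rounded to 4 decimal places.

0.3265

Mismatches occur at site 4 (C→G), site 9 (T→C), site 14 (G→T), site 16 (T→A), site 22 (C→A), site 25 (G→T), site 27 (G→T), site 29 (C→T), site 31 (A→C).
p = 9/34 = 0.264706.
d = −0.75 · ln(1 − (4/3)·0.264706) = −0.75 · ln(0.647059) = −0.75 · (-0.435318) = 0.3265.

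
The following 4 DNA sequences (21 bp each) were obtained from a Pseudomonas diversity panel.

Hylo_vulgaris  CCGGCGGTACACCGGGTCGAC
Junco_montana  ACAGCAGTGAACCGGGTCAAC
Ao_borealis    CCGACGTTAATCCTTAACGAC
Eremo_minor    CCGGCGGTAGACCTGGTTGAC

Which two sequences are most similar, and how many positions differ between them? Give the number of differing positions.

3

Pairwise Hamming distances:
  Hylo_vulgaris vs Junco_montana: 6
  Hylo_vulgaris vs Ao_borealis: 8
  Hylo_vulgaris vs Eremo_minor: 3
  Junco_montana vs Ao_borealis: 12
  Junco_montana vs Eremo_minor: 8
  Ao_borealis vs Eremo_minor: 8
The smallest is 3, between Hylo_vulgaris and Eremo_minor.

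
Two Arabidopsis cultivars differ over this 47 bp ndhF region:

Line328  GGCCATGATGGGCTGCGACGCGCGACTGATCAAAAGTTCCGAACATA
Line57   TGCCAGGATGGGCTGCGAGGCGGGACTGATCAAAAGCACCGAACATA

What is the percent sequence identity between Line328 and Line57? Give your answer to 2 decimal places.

87.23%

Mismatches occur at site 1 (G→T), site 6 (T→G), site 19 (C→G), site 23 (C→G), site 37 (T→C), site 38 (T→A).
41 of the 47 sites match, so the percent identity is 41/47 × 100 = 87.23%.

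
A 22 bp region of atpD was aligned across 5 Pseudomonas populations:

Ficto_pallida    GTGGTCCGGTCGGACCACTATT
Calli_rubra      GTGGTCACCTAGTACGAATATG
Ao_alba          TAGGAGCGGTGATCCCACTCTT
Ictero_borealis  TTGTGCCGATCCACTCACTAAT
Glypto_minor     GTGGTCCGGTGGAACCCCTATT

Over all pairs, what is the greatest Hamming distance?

Pairwise Hamming distances:
  Ficto_pallida vs Calli_rubra: 8
  Ficto_pallida vs Ao_alba: 9
  Ficto_pallida vs Ictero_borealis: 9
  Ficto_pallida vs Glypto_minor: 3
  Calli_rubra vs Ao_alba: 14
  Calli_rubra vs Ictero_borealis: 15
  Calli_rubra vs Glypto_minor: 9
  Ao_alba vs Ictero_borealis: 11
  Ao_alba vs Glypto_minor: 9
  Ictero_borealis vs Glypto_minor: 10
The largest is 15, between Calli_rubra and Ictero_borealis.

15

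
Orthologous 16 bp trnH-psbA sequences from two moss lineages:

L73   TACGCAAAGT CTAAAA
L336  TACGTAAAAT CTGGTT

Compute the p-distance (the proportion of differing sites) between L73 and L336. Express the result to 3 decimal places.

0.375

The sequences differ at positions 5 (C/T), 9 (G/A), 13 (A/G), 14 (A/G), 15 (A/T), 16 (A/T).
There are 6 differences over 16 sites, so p = 6/16 = 0.375.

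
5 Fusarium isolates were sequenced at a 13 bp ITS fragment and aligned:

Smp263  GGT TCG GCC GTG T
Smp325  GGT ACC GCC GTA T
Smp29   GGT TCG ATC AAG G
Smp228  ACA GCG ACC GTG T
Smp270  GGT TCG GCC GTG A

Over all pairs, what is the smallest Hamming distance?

1

Pairwise Hamming distances:
  Smp263 vs Smp325: 3
  Smp263 vs Smp29: 5
  Smp263 vs Smp228: 5
  Smp263 vs Smp270: 1
  Smp325 vs Smp29: 8
  Smp325 vs Smp228: 7
  Smp325 vs Smp270: 4
  Smp29 vs Smp228: 8
  Smp29 vs Smp270: 5
  Smp228 vs Smp270: 6
The smallest is 1, between Smp263 and Smp270.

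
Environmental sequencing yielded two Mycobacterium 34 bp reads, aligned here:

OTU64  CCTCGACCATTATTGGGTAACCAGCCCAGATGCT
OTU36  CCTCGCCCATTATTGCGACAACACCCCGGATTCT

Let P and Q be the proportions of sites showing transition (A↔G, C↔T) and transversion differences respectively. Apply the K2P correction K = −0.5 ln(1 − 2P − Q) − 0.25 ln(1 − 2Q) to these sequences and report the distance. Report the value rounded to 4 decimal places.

Differing sites — 6:A/C (Tv); 16:G/C (Tv); 18:T/A (Tv); 19:A/C (Tv); 21:C/A (Tv); 24:G/C (Tv); 28:A/G (Ti); 32:G/T (Tv).
Of the 8 differences, 1 transition and 7 transversions over 34 sites: P = 1/34 = 0.029412, Q = 7/34 = 0.205882.
d = −0.5·ln(0.735294) − 0.25·ln(0.588236) = −0.5·(-0.307485) − 0.25·(-0.530627) = 0.2864.

0.2864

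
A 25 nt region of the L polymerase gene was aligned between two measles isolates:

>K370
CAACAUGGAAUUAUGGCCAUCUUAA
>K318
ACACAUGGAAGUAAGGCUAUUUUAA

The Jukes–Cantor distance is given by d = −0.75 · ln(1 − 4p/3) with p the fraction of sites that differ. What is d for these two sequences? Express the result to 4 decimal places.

Mismatches occur at site 1 (C→A), site 2 (A→C), site 11 (U→G), site 14 (U→A), site 18 (C→U), site 21 (C→U).
p = 6/25 = 0.240000.
d = −0.75 · ln(1 − (4/3)·0.240000) = −0.75 · ln(0.680000) = −0.75 · (-0.385662) = 0.2892.

0.2892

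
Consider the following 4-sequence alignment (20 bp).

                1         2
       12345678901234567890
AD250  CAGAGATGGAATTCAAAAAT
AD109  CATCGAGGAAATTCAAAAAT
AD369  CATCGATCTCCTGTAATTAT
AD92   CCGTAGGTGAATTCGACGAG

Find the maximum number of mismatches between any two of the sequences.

16

Pairwise Hamming distances:
  AD250 vs AD109: 4
  AD250 vs AD369: 10
  AD250 vs AD92: 10
  AD109 vs AD369: 9
  AD109 vs AD92: 11
  AD369 vs AD92: 16
The largest is 16, between AD369 and AD92.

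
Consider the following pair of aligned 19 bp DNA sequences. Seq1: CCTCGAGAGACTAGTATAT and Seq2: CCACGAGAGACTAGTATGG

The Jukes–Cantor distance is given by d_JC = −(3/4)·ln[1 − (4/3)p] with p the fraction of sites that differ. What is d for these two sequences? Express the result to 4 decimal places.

0.1773

Differing sites — 3:T/A; 18:A/G; 19:T/G.
p = 3/19 = 0.157895.
d = −0.75 · ln(1 − (4/3)·0.157895) = −0.75 · ln(0.789473) = −0.75 · (-0.236390) = 0.1773.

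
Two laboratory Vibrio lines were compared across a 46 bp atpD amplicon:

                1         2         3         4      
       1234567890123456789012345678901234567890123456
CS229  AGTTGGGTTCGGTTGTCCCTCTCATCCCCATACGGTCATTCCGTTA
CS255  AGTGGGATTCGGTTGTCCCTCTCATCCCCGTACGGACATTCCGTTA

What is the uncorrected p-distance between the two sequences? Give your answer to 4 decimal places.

Mismatches occur at site 4 (T↔G), site 7 (G↔A), site 30 (A↔G), site 36 (T↔A).
There are 4 differences over 46 sites, so p = 4/46 = 0.0870.

0.0870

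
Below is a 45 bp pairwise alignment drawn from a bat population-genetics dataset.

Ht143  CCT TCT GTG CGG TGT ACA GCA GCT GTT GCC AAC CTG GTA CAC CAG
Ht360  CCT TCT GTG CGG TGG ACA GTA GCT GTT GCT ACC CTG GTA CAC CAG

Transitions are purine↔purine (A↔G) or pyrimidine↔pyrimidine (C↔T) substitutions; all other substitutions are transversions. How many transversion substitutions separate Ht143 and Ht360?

Mismatches occur at site 15 (T→G, transversion), site 20 (C→T, transition), site 30 (C→T, transition), site 32 (A→C, transversion).
Of the 4 differences, 2 transitions and 2 transversions, so the answer is 2.

2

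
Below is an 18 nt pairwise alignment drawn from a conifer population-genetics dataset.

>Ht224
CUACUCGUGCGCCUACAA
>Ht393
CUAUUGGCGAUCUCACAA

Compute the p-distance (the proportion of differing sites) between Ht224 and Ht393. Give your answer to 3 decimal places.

0.389

Differing sites — 4:C/U; 6:C/G; 8:U/C; 10:C/A; 11:G/U; 13:C/U; 14:U/C.
There are 7 differences over 18 sites, so p = 7/18 = 0.389.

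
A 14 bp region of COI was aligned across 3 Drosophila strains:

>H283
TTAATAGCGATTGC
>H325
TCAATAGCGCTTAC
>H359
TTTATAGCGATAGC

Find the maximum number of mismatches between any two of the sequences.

5

Pairwise Hamming distances:
  H283 vs H325: 3
  H283 vs H359: 2
  H325 vs H359: 5
The largest is 5, between H325 and H359.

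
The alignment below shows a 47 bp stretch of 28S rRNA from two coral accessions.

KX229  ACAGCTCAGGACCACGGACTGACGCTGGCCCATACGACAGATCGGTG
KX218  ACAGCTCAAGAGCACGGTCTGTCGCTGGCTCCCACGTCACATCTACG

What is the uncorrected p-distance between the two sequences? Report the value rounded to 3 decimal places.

0.255

Differing sites — 9:G/A; 12:C/G; 18:A/T; 22:A/T; 30:C/T; 32:A/C; 33:T/C; 37:A/T; 40:G/C; 44:G/T; 45:G/A; 46:T/C.
There are 12 differences over 47 sites, so p = 12/47 = 0.255.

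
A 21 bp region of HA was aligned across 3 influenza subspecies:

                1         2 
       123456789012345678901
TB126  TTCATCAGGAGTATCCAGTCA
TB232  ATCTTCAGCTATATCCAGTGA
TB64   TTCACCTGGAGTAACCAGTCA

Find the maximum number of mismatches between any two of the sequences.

9

Pairwise Hamming distances:
  TB126 vs TB232: 6
  TB126 vs TB64: 3
  TB232 vs TB64: 9
The largest is 9, between TB232 and TB64.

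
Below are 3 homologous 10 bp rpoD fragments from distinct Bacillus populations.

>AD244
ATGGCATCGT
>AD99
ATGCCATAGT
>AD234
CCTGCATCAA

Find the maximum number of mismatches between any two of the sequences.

Pairwise Hamming distances:
  AD244 vs AD99: 2
  AD244 vs AD234: 5
  AD99 vs AD234: 7
The largest is 7, between AD99 and AD234.

7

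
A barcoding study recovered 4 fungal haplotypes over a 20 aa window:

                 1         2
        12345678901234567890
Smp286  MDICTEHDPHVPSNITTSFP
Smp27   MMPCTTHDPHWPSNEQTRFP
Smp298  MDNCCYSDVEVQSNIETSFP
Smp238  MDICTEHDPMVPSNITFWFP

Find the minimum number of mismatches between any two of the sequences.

3

Pairwise Hamming distances:
  Smp286 vs Smp27: 7
  Smp286 vs Smp298: 8
  Smp286 vs Smp238: 3
  Smp27 vs Smp298: 12
  Smp27 vs Smp238: 9
  Smp298 vs Smp238: 10
The smallest is 3, between Smp286 and Smp238.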